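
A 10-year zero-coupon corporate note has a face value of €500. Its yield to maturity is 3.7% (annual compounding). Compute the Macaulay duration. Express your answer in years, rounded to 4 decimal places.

A zero-coupon bond has a single cash flow at maturity, so its Macaulay duration equals its maturity: 10 years.

10.0000 years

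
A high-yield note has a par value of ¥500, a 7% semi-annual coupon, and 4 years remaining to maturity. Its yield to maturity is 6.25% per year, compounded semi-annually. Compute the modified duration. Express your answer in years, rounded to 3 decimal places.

3.456 years

Periodic yield y = 0.03125. First find Macaulay duration:
  t   CF        PV=CF/(1+0.03125)^t    t·PV
  1        17.50        16.9697        16.9697
  2        17.50        16.4555        32.9109
  3        17.50        15.9568        47.8704
  4        17.50        15.4733        61.8931
  5        17.50        15.0044        75.0219
  6        17.50        14.5497        87.2982
  7        17.50        14.1088        98.7617
  8       517.50       404.5746     3,236.5972
  Σ                    513.0928     3,657.3232
P = 513.0928; Macaulay duration = 3,657.3232 / 513.0928 = 7.12800 half-year periods = 3.56400 years.
Modified duration = D_Mac / (1 + y) = 3.56400 / 1.03125 = 3.45600 years.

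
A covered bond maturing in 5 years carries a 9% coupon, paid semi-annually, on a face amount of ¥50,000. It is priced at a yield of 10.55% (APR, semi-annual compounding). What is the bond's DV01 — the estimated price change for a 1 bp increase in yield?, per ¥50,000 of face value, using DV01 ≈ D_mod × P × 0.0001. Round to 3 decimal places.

¥18.337

Periodic yield y = 0.05275.
  t   CF        PV=CF/(1+0.05275)^t    t·PV
  1     2,250.00     2,137.2596     2,137.2596
  2     2,250.00     2,030.1682     4,060.3364
  3     2,250.00     1,928.4428     5,785.3285
  4     2,250.00     1,831.8146     7,327.2584
  5     2,250.00     1,740.0281     8,700.1406
  6     2,250.00     1,652.8408     9,917.0446
  7     2,250.00     1,570.0221    10,990.1547
  8     2,250.00     1,491.3532    11,930.8258
  9     2,250.00     1,416.6262    12,749.6357
  10   52,250.00    31,248.8323   312,488.3234
  Σ                 47,047.3879   386,086.3077
P = 47,047.3879; D_Mac = 8.20633 half-year periods = 4.10316 yrs; D_mod = 3.89757 yrs.
DV01 ≈ 3.89757 × 47,047.3879 × 0.0001 = 18.337037.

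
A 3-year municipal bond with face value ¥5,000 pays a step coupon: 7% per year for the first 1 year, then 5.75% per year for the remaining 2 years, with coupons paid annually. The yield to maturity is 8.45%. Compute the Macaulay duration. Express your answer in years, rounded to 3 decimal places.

Periodic yield y = 0.0845. Discount each cash flow and weight by its year:
  t   CF        PV=CF/(1+0.0845)^t    t·PV
  1       350.00       322.7294       322.7294
  2       287.50       244.4436       488.8873
  3     5,287.50     4,145.3548    12,436.0645
  Σ                  4,712.5278    13,247.6811
Price P = Σ PV = 4,712.5278.
Macaulay duration = Σ(t·PV) / P = 13,247.6811 / 4,712.5278 = 2.81116 years.

2.811 years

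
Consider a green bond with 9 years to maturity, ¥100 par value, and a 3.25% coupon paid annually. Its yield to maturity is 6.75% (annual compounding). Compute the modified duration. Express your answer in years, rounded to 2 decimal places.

7.28 years

Periodic yield y = 0.0675. First find Macaulay duration:
  t   CF        PV=CF/(1+0.0675)^t    t·PV
  1         3.25         3.0445         3.0445
  2         3.25         2.8520         5.7040
  3         3.25         2.6717         8.0150
  4         3.25         2.5027        10.0109
  5         3.25         2.3445        11.7223
  6         3.25         2.1962        13.1773
  7         3.25         2.0573        14.4014
  8         3.25         1.9273        15.4181
  9       103.25        57.3560       516.2043
  Σ                     76.9522       597.6978
P = 76.9522; Macaulay duration = 597.6978 / 76.9522 = 7.76713 years.
Modified duration = D_Mac / (1 + y) = 7.76713 / 1.0675 = 7.27600 years.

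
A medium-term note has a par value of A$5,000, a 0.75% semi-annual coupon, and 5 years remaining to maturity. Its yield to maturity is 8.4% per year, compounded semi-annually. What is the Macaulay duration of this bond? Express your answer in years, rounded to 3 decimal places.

4.895 years

Periodic yield y = 0.042. Discount each cash flow and weight by its period:
  t   CF        PV=CF/(1+0.042)^t    t·PV
  1        18.75        17.9942        17.9942
  2        18.75        17.2689        34.5379
  3        18.75        16.5729        49.7187
  4        18.75        15.9049        63.6195
  5        18.75        15.2638        76.3190
  6        18.75        14.6486        87.8914
  7        18.75        14.0581        98.4068
  8        18.75        13.4915       107.9318
  9        18.75        12.9477       116.5291
  10    5,018.75     3,325.9703    33,259.7035
  Σ                  3,464.1209    33,912.6519
Price P = Σ PV = 3,464.1209.
Macaulay duration = Σ(t·PV) / P = 33,912.6519 / 3,464.1209 = 9.78968 half-year periods.
In years: 9.78968 / 2 = 4.89484 years.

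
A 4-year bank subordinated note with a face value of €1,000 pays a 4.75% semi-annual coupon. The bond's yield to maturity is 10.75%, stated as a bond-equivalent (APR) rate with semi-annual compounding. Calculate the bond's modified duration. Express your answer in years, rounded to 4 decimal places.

3.4613 years

Periodic yield y = 0.05375. First find Macaulay duration:
  t   CF        PV=CF/(1+0.05375)^t    t·PV
  1        23.75        22.5386        22.5386
  2        23.75        21.3889        42.7778
  3        23.75        20.2979        60.8937
  4        23.75        19.2625        77.0501
  5        23.75        18.2800        91.3999
  6        23.75        17.3475       104.0853
  7        23.75        16.4627       115.2388
  8     1,023.75       673.4312     5,387.4494
  Σ                    809.0092     5,901.4334
P = 809.0092; Macaulay duration = 5,901.4334 / 809.0092 = 7.29464 half-year periods = 3.64732 years.
Modified duration = D_Mac / (1 + y) = 3.64732 / 1.05375 = 3.46128 years.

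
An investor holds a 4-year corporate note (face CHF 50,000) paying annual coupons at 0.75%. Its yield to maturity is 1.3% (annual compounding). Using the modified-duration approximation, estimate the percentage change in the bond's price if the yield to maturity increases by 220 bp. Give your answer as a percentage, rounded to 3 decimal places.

Periodic yield y = 0.013. Modified duration first:
  t   CF        PV=CF/(1+0.013)^t    t·PV
  1       375.00       370.1876       370.1876
  2       375.00       365.4369       730.8738
  3       375.00       360.7472     1,082.2415
  4    50,375.00    47,838.4696   191,353.8784
  Σ                 48,934.8412   193,537.1812
P = 48,934.8412; D_Mac = 3.95500 yrs; D_mod = 3.95500/(1+0.013) = 3.90424 yrs.
ΔP/P ≈ -D_mod · Δy = -3.90424 × (+0.022) = -0.085893 = -8.5893%.

-8.589%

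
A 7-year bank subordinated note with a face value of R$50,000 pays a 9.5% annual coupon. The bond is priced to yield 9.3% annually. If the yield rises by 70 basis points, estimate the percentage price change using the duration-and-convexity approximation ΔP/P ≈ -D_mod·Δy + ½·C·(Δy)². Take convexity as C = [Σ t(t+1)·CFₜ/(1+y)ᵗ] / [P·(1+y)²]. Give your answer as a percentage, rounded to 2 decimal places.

-3.40%

With y = 0.093:
  t   CF        PV=CF/(1+0.093)^t    t·PV        t(t+1)·PV
  1     4,750.00     4,345.8371     4,345.8371       8,691.6743
  2     4,750.00     3,976.0633     7,952.1265      23,856.3796
  3     4,750.00     3,637.7523    10,913.2569      43,653.0276
  4     4,750.00     3,328.2272    13,312.9087      66,564.5434
  5     4,750.00     3,045.0386    15,225.1929      91,351.1575
  6     4,750.00     2,785.9456    16,715.6738     117,009.7168
  7    54,750.00    29,379.4046   205,655.8321   1,645,246.6564
  Σ                 50,498.2687   274,120.8281   1,996,373.1556
P = 50,498.2687; D_Mac = 5.42832 yrs; D_mod = 4.96644 yrs; C = 33.09214.
Duration effect: -4.96644 × (+0.007) = -0.034765
Convexity effect: 0.5 × 33.09214 × (0.007)² = +0.0008108
ΔP/P ≈ -0.034765 + 0.0008108 = -0.033954 = -3.3954%.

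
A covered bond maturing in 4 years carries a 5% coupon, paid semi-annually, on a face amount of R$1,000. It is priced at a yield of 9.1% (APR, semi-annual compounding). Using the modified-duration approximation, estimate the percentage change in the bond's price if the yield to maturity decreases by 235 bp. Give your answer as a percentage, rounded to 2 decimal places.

Periodic yield y = 0.0455. Modified duration first:
  t   CF        PV=CF/(1+0.0455)^t    t·PV
  1        25.00        23.9120        23.9120
  2        25.00        22.8714        45.7427
  3        25.00        21.8760        65.6280
  4        25.00        20.9240        83.6958
  5        25.00        20.0134       100.0668
  6        25.00        19.1424       114.8542
  7        25.00        18.3093       128.1651
  8     1,025.00       718.0118     5,744.0942
  Σ                    865.0601     6,306.1589
P = 865.0601; D_Mac = 7.28985 half-year periods = 3.64493 yrs; D_mod = 3.64493/(1+0.0455) = 3.48630 yrs.
ΔP/P ≈ -D_mod · Δy = -3.48630 × (-0.0235) = +0.081928 = +8.1928%.

+8.19%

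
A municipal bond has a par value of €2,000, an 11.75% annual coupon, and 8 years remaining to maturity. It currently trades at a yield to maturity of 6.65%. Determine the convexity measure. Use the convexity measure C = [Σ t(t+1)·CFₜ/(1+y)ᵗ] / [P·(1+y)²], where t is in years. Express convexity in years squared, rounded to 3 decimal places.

With y = 0.0665:
  t   CF        PV=CF/(1+0.0665)^t    t·PV        t(t+1)·PV
  1       235.00       220.3469       220.3469         440.6939
  2       235.00       206.6075       413.2151       1,239.6452
  3       235.00       193.7248       581.1745       2,324.6979
  4       235.00       181.6454       726.5816       3,632.9082
  5       235.00       170.3192       851.5959       5,109.5755
  6       235.00       159.6992       958.1951       6,707.3658
  7       235.00       149.7414     1,048.1897       8,385.5175
  8     2,235.00     1,335.3363    10,682.6903      96,144.2123
  Σ                  2,617.4207    15,481.9891     123,984.6162
P = 2,617.4207.
Convexity = Σ t(t+1)·PV / [P·(1+y)²] = 123,984.6162 / (2,617.4207 × 1.137422) = 41.64593.

41.646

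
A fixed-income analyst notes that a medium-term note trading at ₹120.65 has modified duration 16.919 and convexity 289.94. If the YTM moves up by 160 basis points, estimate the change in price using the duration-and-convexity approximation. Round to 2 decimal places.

Duration effect: -D_mod·Δy = -16.919 × (+0.016) = -0.270704
Convexity effect: ½·C·(Δy)² = 0.5 × 289.94 × (0.016)² = +0.03711232
ΔP/P ≈ -0.270704 + 0.03711232 = -0.23359168
ΔP ≈ 120.65 × (-0.23359168) = -28.182836192.

-₹28.18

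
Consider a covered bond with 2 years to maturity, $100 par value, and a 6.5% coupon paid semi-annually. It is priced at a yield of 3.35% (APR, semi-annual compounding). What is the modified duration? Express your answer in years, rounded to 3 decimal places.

Periodic yield y = 0.01675. First find Macaulay duration:
  t   CF        PV=CF/(1+0.01675)^t    t·PV
  1         3.25         3.1965         3.1965
  2         3.25         3.1438         6.2876
  3         3.25         3.0920         9.2760
  4       103.25        96.6125       386.4500
  Σ                    106.0448       405.2101
P = 106.0448; Macaulay duration = 405.2101 / 106.0448 = 3.82112 half-year periods = 1.91056 years.
Modified duration = D_Mac / (1 + y) = 1.91056 / 1.01675 = 1.87909 years.

1.879 years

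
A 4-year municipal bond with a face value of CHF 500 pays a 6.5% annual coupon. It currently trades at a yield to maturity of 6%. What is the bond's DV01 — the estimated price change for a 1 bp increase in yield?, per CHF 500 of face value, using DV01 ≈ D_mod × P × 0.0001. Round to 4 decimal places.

Periodic yield y = 0.06.
  t   CF        PV=CF/(1+0.06)^t    t·PV
  1        32.50        30.6604        30.6604
  2        32.50        28.9249        57.8498
  3        32.50        27.2876        81.8629
  4       532.50       421.7899     1,687.1595
  Σ                    508.6628     1,857.5325
P = 508.6628; D_Mac = 3.65180 yrs; D_mod = 3.44509 yrs.
DV01 ≈ 3.44509 × 508.6628 × 0.0001 = 0.175239.

CHF 0.1752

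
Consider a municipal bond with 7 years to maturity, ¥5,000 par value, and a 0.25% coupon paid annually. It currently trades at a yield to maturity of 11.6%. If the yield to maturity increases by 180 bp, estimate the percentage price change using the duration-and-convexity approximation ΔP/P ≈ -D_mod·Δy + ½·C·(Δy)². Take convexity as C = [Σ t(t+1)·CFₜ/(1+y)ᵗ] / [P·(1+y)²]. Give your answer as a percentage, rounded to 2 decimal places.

With y = 0.116:
  t   CF        PV=CF/(1+0.116)^t    t·PV        t(t+1)·PV
  1        12.50        11.2007        11.2007          22.4014
  2        12.50        10.0365        20.0730          60.2189
  3        12.50         8.9933        26.9798         107.9192
  4        12.50         8.0585        32.2339         161.1696
  5        12.50         7.2209        36.1043         216.6259
  6        12.50         6.4703        38.8218         271.7529
  7     5,012.50     2,324.9040    16,274.3280     130,194.6236
  Σ                  2,376.8841    16,439.7415     131,034.7115
P = 2,376.8841; D_Mac = 6.91651 yrs; D_mod = 6.19759 yrs; C = 44.26393.
Duration effect: -6.19759 × (+0.018) = -0.111557
Convexity effect: 0.5 × 44.26393 × (0.018)² = +0.0071708
ΔP/P ≈ -0.111557 + 0.0071708 = -0.104386 = -10.4386%.

-10.44%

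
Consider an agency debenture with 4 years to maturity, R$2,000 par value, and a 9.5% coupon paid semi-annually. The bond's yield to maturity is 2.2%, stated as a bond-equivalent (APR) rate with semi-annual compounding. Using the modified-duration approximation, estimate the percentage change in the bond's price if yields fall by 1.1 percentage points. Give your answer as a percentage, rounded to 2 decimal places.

Periodic yield y = 0.011. Modified duration first:
  t   CF        PV=CF/(1+0.011)^t    t·PV
  1        95.00        93.9664        93.9664
  2        95.00        92.9440       185.8880
  3        95.00        91.9327       275.7982
  4        95.00        90.9325       363.7299
  5        95.00        89.9431       449.7155
  6        95.00        88.9645       533.7869
  7        95.00        87.9965       615.9757
  8     2,095.00     1,919.4411    15,355.5285
  Σ                  2,556.1207    17,874.3890
P = 2,556.1207; D_Mac = 6.99278 half-year periods = 3.49639 yrs; D_mod = 3.49639/(1+0.011) = 3.45835 yrs.
ΔP/P ≈ -D_mod · Δy = -3.45835 × (-0.011) = +0.038042 = +3.8042%.

+3.80%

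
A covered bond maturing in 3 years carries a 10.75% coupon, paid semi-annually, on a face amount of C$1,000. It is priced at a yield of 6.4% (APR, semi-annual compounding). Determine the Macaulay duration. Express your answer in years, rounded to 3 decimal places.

2.664 years

Periodic yield y = 0.032. Discount each cash flow and weight by its period:
  t   CF        PV=CF/(1+0.032)^t    t·PV
  1        53.75        52.0833        52.0833
  2        53.75        50.4683       100.9367
  3        53.75        48.9034       146.7103
  4        53.75        47.3871       189.5482
  5        53.75        45.9177       229.5884
  6     1,053.75       872.2870     5,233.7220
  Σ                  1,117.0469     5,952.5890
Price P = Σ PV = 1,117.0469.
Macaulay duration = Σ(t·PV) / P = 5,952.5890 / 1,117.0469 = 5.32886 half-year periods.
In years: 5.32886 / 2 = 2.66443 years.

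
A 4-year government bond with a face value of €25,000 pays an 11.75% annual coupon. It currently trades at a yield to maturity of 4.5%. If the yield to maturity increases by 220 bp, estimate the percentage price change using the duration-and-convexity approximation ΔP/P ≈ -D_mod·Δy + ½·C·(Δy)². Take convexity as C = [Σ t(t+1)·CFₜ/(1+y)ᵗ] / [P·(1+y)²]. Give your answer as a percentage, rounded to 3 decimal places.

With y = 0.045:
  t   CF        PV=CF/(1+0.045)^t    t·PV        t(t+1)·PV
  1     2,937.50     2,811.0048     2,811.0048       5,622.0096
  2     2,937.50     2,689.9567     5,379.9135      16,139.7404
  3     2,937.50     2,574.1213     7,722.3638      30,889.4553
  4    27,937.50    23,427.3075    93,709.2301     468,546.1507
  Σ                 31,502.3903   109,622.5122     521,197.3560
P = 31,502.3903; D_Mac = 3.47982 yrs; D_mod = 3.32997 yrs; C = 15.15047.
Duration effect: -3.32997 × (+0.022) = -0.073259
Convexity effect: 0.5 × 15.15047 × (0.022)² = +0.0036664
ΔP/P ≈ -0.073259 + 0.0036664 = -0.069593 = -6.9593%.

-6.959%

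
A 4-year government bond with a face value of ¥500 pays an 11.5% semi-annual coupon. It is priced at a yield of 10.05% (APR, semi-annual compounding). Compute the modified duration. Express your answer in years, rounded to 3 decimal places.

Periodic yield y = 0.05025. First find Macaulay duration:
  t   CF        PV=CF/(1+0.05025)^t    t·PV
  1        28.75        27.3744        27.3744
  2        28.75        26.0647        52.1294
  3        28.75        24.8176        74.4528
  4        28.75        23.6302        94.5207
  5        28.75        22.4996       112.4979
  6        28.75        21.4231       128.5384
  7        28.75        20.3981       142.7865
  8       528.75       357.1979     2,857.5829
  Σ                    523.4055     3,489.8831
P = 523.4055; Macaulay duration = 3,489.8831 / 523.4055 = 6.66765 half-year periods = 3.33382 years.
Modified duration = D_Mac / (1 + y) = 3.33382 / 1.05025 = 3.17431 years.

3.174 years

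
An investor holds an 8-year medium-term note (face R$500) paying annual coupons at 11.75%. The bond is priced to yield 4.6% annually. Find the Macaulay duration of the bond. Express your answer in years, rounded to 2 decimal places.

Periodic yield y = 0.046. Discount each cash flow and weight by its year:
  t   CF        PV=CF/(1+0.046)^t    t·PV
  1        58.75        56.1663        56.1663
  2        58.75        53.6963       107.3926
  3        58.75        51.3349       154.0047
  4        58.75        49.0774       196.3094
  5        58.75        46.9191       234.5954
  6        58.75        44.8557       269.1343
  7        58.75        42.8831       300.1816
  8       558.75       389.9097     3,119.2777
  Σ                    734.8425     4,437.0622
Price P = Σ PV = 734.8425.
Macaulay duration = Σ(t·PV) / P = 4,437.0622 / 734.8425 = 6.03811 years.

6.04 years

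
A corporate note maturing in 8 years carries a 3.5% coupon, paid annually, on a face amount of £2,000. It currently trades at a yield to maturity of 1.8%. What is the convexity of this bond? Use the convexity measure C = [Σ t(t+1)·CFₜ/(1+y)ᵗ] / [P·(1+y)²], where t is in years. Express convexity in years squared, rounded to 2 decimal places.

With y = 0.018:
  t   CF        PV=CF/(1+0.018)^t    t·PV        t(t+1)·PV
  1        70.00        68.7623        68.7623         137.5246
  2        70.00        67.5464       135.0929         405.2787
  3        70.00        66.3521       199.0563         796.2253
  4        70.00        65.1789       260.7155       1,303.5777
  5        70.00        64.0264       320.1320       1,920.7923
  6        70.00        62.8943       377.3659       2,641.5611
  7        70.00        61.7822       432.4756       3,459.8050
  8     2,070.00     1,794.6845    14,357.4763     129,217.2868
  Σ                  2,251.2272    16,151.0769     139,882.0514
P = 2,251.2272.
Convexity = Σ t(t+1)·PV / [P·(1+y)²] = 139,882.0514 / (2,251.2272 × 1.036324) = 59.95800.

59.96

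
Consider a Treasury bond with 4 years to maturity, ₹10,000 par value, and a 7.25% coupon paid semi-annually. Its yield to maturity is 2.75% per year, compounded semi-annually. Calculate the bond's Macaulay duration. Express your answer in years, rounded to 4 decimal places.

Periodic yield y = 0.01375. Discount each cash flow and weight by its period:
  t   CF        PV=CF/(1+0.01375)^t    t·PV
  1       362.50       357.5832       357.5832
  2       362.50       352.7331       705.4663
  3       362.50       347.9489     1,043.8466
  4       362.50       343.2294     1,372.9178
  5       362.50       338.5741     1,692.8703
  6       362.50       333.9818     2,003.8908
  7       362.50       329.4518     2,306.1629
  8    10,362.50     9,290.0405    74,320.3237
  Σ                 11,693.5429    83,803.0616
Price P = Σ PV = 11,693.5429.
Macaulay duration = Σ(t·PV) / P = 83,803.0616 / 11,693.5429 = 7.16661 half-year periods.
In years: 7.16661 / 2 = 3.58331 years.

3.5833 years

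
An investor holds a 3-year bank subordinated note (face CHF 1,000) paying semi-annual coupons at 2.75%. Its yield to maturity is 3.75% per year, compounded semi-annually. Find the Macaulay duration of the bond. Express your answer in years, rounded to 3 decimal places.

2.898 years

Periodic yield y = 0.01875. Discount each cash flow and weight by its period:
  t   CF        PV=CF/(1+0.01875)^t    t·PV
  1        13.75        13.4969        13.4969
  2        13.75        13.2485        26.4970
  3        13.75        13.0047        39.0141
  4        13.75        12.7653        51.0613
  5        13.75        12.5304        62.6520
  6     1,013.75       906.8284     5,440.9707
  Σ                    971.8743     5,633.6920
Price P = Σ PV = 971.8743.
Macaulay duration = Σ(t·PV) / P = 5,633.6920 / 971.8743 = 5.79673 half-year periods.
In years: 5.79673 / 2 = 2.89836 years.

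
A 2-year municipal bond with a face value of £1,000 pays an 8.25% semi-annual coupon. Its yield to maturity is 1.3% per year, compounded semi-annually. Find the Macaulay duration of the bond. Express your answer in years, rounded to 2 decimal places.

1.89 years

Periodic yield y = 0.0065. Discount each cash flow and weight by its period:
  t   CF        PV=CF/(1+0.0065)^t    t·PV
  1        41.25        40.9836        40.9836
  2        41.25        40.7189        81.4379
  3        41.25        40.4560       121.3679
  4     1,041.25     1,014.6118     4,058.4471
  Σ                  1,136.7703     4,302.2365
Price P = Σ PV = 1,136.7703.
Macaulay duration = Σ(t·PV) / P = 4,302.2365 / 1,136.7703 = 3.78461 half-year periods.
In years: 3.78461 / 2 = 1.89231 years.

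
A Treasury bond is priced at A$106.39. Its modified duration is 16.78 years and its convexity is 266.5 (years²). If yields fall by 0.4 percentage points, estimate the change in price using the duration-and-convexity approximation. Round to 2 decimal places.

+A$7.37

Duration effect: -D_mod·Δy = -16.78 × (-0.004) = +0.067120
Convexity effect: ½·C·(Δy)² = 0.5 × 266.5 × (-0.004)² = +0.0021320
ΔP/P ≈ +0.067120 + 0.0021320 = +0.069252
ΔP ≈ 106.39 × (+0.069252) = +7.36772028.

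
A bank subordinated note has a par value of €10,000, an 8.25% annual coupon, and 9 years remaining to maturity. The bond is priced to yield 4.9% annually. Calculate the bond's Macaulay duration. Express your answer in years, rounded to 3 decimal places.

Periodic yield y = 0.049. Discount each cash flow and weight by its year:
  t   CF        PV=CF/(1+0.049)^t    t·PV
  1       825.00       786.4633       786.4633
  2       825.00       749.7267     1,499.4534
  3       825.00       714.7061     2,144.1183
  4       825.00       681.3213     2,725.2854
  5       825.00       649.4960     3,247.4802
  6       825.00       619.1573     3,714.9440
  7       825.00       590.2358     4,131.6504
  8       825.00       562.6652     4,501.3215
  9    10,825.00     7,037.9878    63,341.8904
  Σ                 12,391.7596    86,092.6069
Price P = Σ PV = 12,391.7596.
Macaulay duration = Σ(t·PV) / P = 86,092.6069 / 12,391.7596 = 6.94757 years.

6.948 years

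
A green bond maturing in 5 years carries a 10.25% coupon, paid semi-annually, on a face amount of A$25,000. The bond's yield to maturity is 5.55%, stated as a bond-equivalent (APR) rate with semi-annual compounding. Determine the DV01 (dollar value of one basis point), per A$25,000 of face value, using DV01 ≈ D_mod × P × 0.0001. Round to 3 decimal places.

Periodic yield y = 0.02775.
  t   CF        PV=CF/(1+0.02775)^t    t·PV
  1     1,281.25     1,246.6553     1,246.6553
  2     1,281.25     1,212.9947     2,425.9894
  3     1,281.25     1,180.2430     3,540.7289
  4     1,281.25     1,148.3755     4,593.5022
  5     1,281.25     1,117.3686     5,586.8429
  6     1,281.25     1,087.1988     6,523.1928
  7     1,281.25     1,057.8436     7,404.9055
  8     1,281.25     1,029.2811     8,234.2487
  9     1,281.25     1,001.4898     9,013.4078
  10   26,281.25    19,988.0839   199,880.8386
  Σ                 30,069.5343   248,450.3121
P = 30,069.5343; D_Mac = 8.26253 half-year periods = 4.13126 yrs; D_mod = 4.01972 yrs.
DV01 ≈ 4.01972 × 30,069.5343 × 0.0001 = 12.087099.

A$12.087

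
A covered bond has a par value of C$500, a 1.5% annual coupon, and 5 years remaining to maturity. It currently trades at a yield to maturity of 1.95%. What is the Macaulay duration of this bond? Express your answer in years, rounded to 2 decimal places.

Periodic yield y = 0.0195. Discount each cash flow and weight by its year:
  t   CF        PV=CF/(1+0.0195)^t    t·PV
  1         7.50         7.3565         7.3565
  2         7.50         7.2158        14.4317
  3         7.50         7.0778        21.2335
  4         7.50         6.9424        27.7698
  5       507.50       460.7867     2,303.9333
  Σ                    489.3793     2,374.7248
Price P = Σ PV = 489.3793.
Macaulay duration = Σ(t·PV) / P = 2,374.7248 / 489.3793 = 4.85252 years.

4.85 years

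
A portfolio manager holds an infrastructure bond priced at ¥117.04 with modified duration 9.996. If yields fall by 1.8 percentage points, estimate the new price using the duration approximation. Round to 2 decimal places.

Duration approximation: ΔP/P ≈ -D_mod · Δy = -9.996 × (-0.018) = +0.179928.
New price ≈ 117.04 × (1 + 0.179928) = 138.09877312.

¥138.10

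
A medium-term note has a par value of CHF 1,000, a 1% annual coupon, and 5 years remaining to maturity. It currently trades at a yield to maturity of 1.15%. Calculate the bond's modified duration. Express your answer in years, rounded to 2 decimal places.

4.85 years

Periodic yield y = 0.0115. First find Macaulay duration:
  t   CF        PV=CF/(1+0.0115)^t    t·PV
  1        10.00         9.8863         9.8863
  2        10.00         9.7739        19.5478
  3        10.00         9.6628        28.9884
  4        10.00         9.5529        38.2117
  5     1,010.00       953.8760     4,769.3802
  Σ                    992.7520     4,866.0144
P = 992.7520; Macaulay duration = 4,866.0144 / 992.7520 = 4.90154 years.
Modified duration = D_Mac / (1 + y) = 4.90154 / 1.0115 = 4.84581 years.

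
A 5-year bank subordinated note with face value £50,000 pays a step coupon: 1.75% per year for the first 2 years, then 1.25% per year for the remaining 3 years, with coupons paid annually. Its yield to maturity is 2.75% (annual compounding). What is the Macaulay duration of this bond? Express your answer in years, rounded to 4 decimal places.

Periodic yield y = 0.0275. Discount each cash flow and weight by its year:
  t   CF        PV=CF/(1+0.0275)^t    t·PV
  1       875.00       851.5815       851.5815
  2       875.00       828.7898     1,657.5796
  3       625.00       576.1486     1,728.4459
  4       625.00       560.7286     2,242.9143
  5    50,625.00    44,203.4212   221,017.1059
  Σ                 47,020.6697   227,497.6272
Price P = Σ PV = 47,020.6697.
Macaulay duration = Σ(t·PV) / P = 227,497.6272 / 47,020.6697 = 4.83825 years.

4.8382 years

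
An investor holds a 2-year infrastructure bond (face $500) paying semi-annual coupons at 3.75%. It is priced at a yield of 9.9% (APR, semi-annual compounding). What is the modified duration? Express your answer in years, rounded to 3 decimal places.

1.850 years

Periodic yield y = 0.0495. First find Macaulay duration:
  t   CF        PV=CF/(1+0.0495)^t    t·PV
  1        9.375         8.9328         8.9328
  2        9.375         8.5115        17.0230
  3        9.375         8.1101        24.3302
  4      509.375       419.8632     1,679.4530
  Σ                    445.4176     1,729.7390
P = 445.4176; Macaulay duration = 1,729.7390 / 445.4176 = 3.88341 half-year periods = 1.94170 years.
Modified duration = D_Mac / (1 + y) = 1.94170 / 1.0495 = 1.85012 years.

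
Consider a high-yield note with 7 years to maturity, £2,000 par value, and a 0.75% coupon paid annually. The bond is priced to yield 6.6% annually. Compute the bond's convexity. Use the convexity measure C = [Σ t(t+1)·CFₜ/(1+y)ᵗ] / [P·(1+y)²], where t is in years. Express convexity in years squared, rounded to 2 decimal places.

With y = 0.066:
  t   CF        PV=CF/(1+0.066)^t    t·PV        t(t+1)·PV
  1        15.00        14.0713        14.0713          28.1426
  2        15.00        13.2001        26.4002          79.2005
  3        15.00        12.3828        37.1485         148.5939
  4        15.00        11.6162        46.4646         232.3231
  5        15.00        10.8970        54.4848         326.9087
  6        15.00        10.2223        61.3337         429.3360
  7     2,015.00     1,288.1743     9,017.2198      72,137.7587
  Σ                  1,360.5639     9,257.1229      73,382.2635
P = 1,360.5639.
Convexity = Σ t(t+1)·PV / [P·(1+y)²] = 73,382.2635 / (1,360.5639 × 1.136356) = 47.46328.

47.46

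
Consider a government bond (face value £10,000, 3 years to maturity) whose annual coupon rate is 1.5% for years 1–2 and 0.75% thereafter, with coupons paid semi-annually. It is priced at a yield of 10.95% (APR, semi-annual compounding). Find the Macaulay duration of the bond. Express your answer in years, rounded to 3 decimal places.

2.936 years

Periodic yield y = 0.05475. Discount each cash flow and weight by its period:
  t   CF        PV=CF/(1+0.05475)^t    t·PV
  1        75.00        71.1069        71.1069
  2        75.00        67.4159       134.8318
  3        75.00        63.9165       191.7494
  4        75.00        60.5987       242.3947
  5        37.50        28.7266       143.6328
  6    10,037.50     7,290.0139    43,740.0832
  Σ                  7,581.7783    44,523.7987
Price P = Σ PV = 7,581.7783.
Macaulay duration = Σ(t·PV) / P = 44,523.7987 / 7,581.7783 = 5.87247 half-year periods.
In years: 5.87247 / 2 = 2.93624 years.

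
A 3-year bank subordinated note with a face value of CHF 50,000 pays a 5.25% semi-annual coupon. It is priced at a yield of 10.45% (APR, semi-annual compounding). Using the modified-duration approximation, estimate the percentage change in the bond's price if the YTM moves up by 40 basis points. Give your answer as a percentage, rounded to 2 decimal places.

Periodic yield y = 0.05225. Modified duration first:
  t   CF        PV=CF/(1+0.05225)^t    t·PV
  1     1,312.50     1,247.3272     1,247.3272
  2     1,312.50     1,185.3905     2,370.7810
  3     1,312.50     1,126.5293     3,379.5880
  4     1,312.50     1,070.5910     4,282.3639
  5     1,312.50     1,017.4302     5,087.1512
  6    51,312.50    37,801.5465   226,809.2792
  Σ                 43,448.8147   243,176.4904
P = 43,448.8147; D_Mac = 5.59685 half-year periods = 2.79842 yrs; D_mod = 2.79842/(1+0.05225) = 2.65947 yrs.
ΔP/P ≈ -D_mod · Δy = -2.65947 × (+0.004) = -0.010638 = -1.0638%.

-1.06%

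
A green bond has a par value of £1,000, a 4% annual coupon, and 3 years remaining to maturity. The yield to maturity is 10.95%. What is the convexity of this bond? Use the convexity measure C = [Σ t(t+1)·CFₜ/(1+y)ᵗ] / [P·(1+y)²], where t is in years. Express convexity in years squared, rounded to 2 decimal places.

9.20

With y = 0.1095:
  t   CF        PV=CF/(1+0.1095)^t    t·PV        t(t+1)·PV
  1        40.00        36.0523        36.0523          72.1046
  2        40.00        32.4942        64.9883         194.9650
  3     1,040.00       761.4676     2,284.4028       9,137.6110
  Σ                    830.0140     2,385.4434       9,404.6805
P = 830.0140.
Convexity = Σ t(t+1)·PV / [P·(1+y)²] = 9,404.6805 / (830.0140 × 1.230990) = 9.20458.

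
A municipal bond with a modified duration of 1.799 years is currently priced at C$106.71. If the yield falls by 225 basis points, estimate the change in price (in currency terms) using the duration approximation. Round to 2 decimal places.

+C$4.32

Duration approximation: ΔP/P ≈ -D_mod · Δy = -1.799 × (-0.0225) = +0.0404775.
ΔP ≈ 106.71 × (+0.0404775) = +4.319354025.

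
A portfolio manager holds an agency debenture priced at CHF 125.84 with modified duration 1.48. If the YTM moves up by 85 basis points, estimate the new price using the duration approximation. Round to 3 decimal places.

CHF 124.257

Duration approximation: ΔP/P ≈ -D_mod · Δy = -1.48 × (+0.0085) = -0.012580.
New price ≈ 125.84 × (1 - 0.012580) = 124.2569328.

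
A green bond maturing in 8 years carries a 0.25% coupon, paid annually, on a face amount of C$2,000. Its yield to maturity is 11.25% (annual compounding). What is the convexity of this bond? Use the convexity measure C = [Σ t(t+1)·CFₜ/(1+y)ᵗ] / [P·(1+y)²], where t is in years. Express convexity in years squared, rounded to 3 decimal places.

With y = 0.1125:
  t   CF        PV=CF/(1+0.1125)^t    t·PV        t(t+1)·PV
  1         5.00         4.4944         4.4944           8.9888
  2         5.00         4.0399         8.0798          24.2394
  3         5.00         3.6314        10.8941          43.5764
  4         5.00         3.2641        13.0566          65.2830
  5         5.00         2.9341        14.6703          88.0220
  6         5.00         2.6374        15.8242         110.7692
  7         5.00         2.3707        16.5946         132.7571
  8     2,005.00       854.5042     6,836.0339      61,524.3050
  Σ                    877.8761     6,919.6479      61,997.9408
P = 877.8761.
Convexity = Σ t(t+1)·PV / [P·(1+y)²] = 61,997.9408 / (877.8761 × 1.237656) = 57.06161.

57.062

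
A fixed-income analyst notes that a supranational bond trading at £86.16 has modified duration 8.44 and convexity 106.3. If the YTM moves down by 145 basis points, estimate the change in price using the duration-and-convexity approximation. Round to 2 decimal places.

+£11.51

Duration effect: -D_mod·Δy = -8.44 × (-0.0145) = +0.122380
Convexity effect: ½·C·(Δy)² = 0.5 × 106.3 × (-0.0145)² = +0.0111747875
ΔP/P ≈ +0.122380 + 0.0111747875 = +0.1335547875
ΔP ≈ 86.16 × (+0.1335547875) = +11.507080491.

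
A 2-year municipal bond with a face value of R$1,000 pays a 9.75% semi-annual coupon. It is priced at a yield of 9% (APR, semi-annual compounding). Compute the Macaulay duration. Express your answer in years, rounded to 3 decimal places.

1.866 years

Periodic yield y = 0.045. Discount each cash flow and weight by its period:
  t   CF        PV=CF/(1+0.045)^t    t·PV
  1        48.75        46.6507        46.6507
  2        48.75        44.6418        89.2837
  3        48.75        42.7195       128.1584
  4     1,048.75       879.4412     3,517.7648
  Σ                  1,013.4532     3,781.8576
Price P = Σ PV = 1,013.4532.
Macaulay duration = Σ(t·PV) / P = 3,781.8576 / 1,013.4532 = 3.73165 half-year periods.
In years: 3.73165 / 2 = 1.86583 years.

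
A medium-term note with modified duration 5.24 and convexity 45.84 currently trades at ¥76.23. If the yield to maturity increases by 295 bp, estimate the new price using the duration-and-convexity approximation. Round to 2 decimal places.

Duration effect: -D_mod·Δy = -5.24 × (+0.0295) = -0.154580
Convexity effect: ½·C·(Δy)² = 0.5 × 45.84 × (0.0295)² = +0.01994613
ΔP/P ≈ -0.154580 + 0.01994613 = -0.13463387
New price ≈ 76.23 × (1 - 0.13463387) = 65.9668600899.

¥65.97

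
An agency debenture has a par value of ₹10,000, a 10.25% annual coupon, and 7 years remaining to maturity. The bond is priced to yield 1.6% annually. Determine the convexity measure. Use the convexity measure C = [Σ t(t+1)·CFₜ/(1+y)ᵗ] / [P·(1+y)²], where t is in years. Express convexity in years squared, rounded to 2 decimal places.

40.70

With y = 0.016:
  t   CF        PV=CF/(1+0.016)^t    t·PV        t(t+1)·PV
  1     1,025.00     1,008.8583     1,008.8583       2,017.7165
  2     1,025.00       992.9707     1,985.9415       5,957.8244
  3     1,025.00       977.3334     2,932.0002      11,728.0008
  4     1,025.00       961.9423     3,847.7693      19,238.8465
  5     1,025.00       946.7936     4,733.9681      28,403.8088
  6     1,025.00       931.8835     5,591.3009      39,139.1066
  7    11,025.00     9,865.5805    69,059.0632     552,472.5053
  Σ                 15,685.3623    89,158.9015     658,957.8089
P = 15,685.3623.
Convexity = Σ t(t+1)·PV / [P·(1+y)²] = 658,957.8089 / (15,685.3623 × 1.032256) = 40.69824.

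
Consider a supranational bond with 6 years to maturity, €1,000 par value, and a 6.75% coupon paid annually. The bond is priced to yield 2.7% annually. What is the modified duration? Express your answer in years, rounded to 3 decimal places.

Periodic yield y = 0.027. First find Macaulay duration:
  t   CF        PV=CF/(1+0.027)^t    t·PV
  1        67.50        65.7254        65.7254
  2        67.50        63.9975       127.9950
  3        67.50        62.3150       186.9449
  4        67.50        60.6767       242.7068
  5        67.50        59.0815       295.4075
  6     1,067.50       909.7985     5,458.7911
  Σ                  1,221.5946     6,377.5707
P = 1,221.5946; Macaulay duration = 6,377.5707 / 1,221.5946 = 5.22069 years.
Modified duration = D_Mac / (1 + y) = 5.22069 / 1.027 = 5.08344 years.

5.083 years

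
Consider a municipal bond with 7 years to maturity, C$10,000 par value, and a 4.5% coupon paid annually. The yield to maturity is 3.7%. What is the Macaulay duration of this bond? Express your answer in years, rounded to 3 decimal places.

6.181 years

Periodic yield y = 0.037. Discount each cash flow and weight by its year:
  t   CF        PV=CF/(1+0.037)^t    t·PV
  1       450.00       433.9441       433.9441
  2       450.00       418.4610       836.9220
  3       450.00       403.5304     1,210.5912
  4       450.00       389.1325     1,556.5299
  5       450.00       375.2483     1,876.2415
  6       450.00       361.8595     2,171.1570
  7    10,450.00     8,103.3574    56,723.5020
  Σ                 10,485.5332    64,808.8877
Price P = Σ PV = 10,485.5332.
Macaulay duration = Σ(t·PV) / P = 64,808.8877 / 10,485.5332 = 6.18079 years.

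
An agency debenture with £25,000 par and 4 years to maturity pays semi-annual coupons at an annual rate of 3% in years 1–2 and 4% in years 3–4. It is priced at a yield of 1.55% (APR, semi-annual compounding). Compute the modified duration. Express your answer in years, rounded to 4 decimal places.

Periodic yield y = 0.00775. First find Macaulay duration:
  t   CF        PV=CF/(1+0.00775)^t    t·PV
  1       375.00       372.1161       372.1161
  2       375.00       369.2544       738.5088
  3       375.00       366.4147     1,099.2440
  4       375.00       363.5968     1,454.3872
  5       500.00       481.0674     2,405.3372
  6       500.00       477.3678     2,864.2071
  7       500.00       473.6967     3,315.8769
  8    25,500.00    23,972.7428   191,781.9424
  Σ                 26,876.2567   204,031.6196
P = 26,876.2567; Macaulay duration = 204,031.6196 / 26,876.2567 = 7.59152 half-year periods = 3.79576 years.
Modified duration = D_Mac / (1 + y) = 3.79576 / 1.00775 = 3.76657 years.

3.7666 years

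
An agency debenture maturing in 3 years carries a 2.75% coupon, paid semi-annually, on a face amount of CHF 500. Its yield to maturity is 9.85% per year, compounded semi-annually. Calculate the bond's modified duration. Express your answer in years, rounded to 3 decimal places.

Periodic yield y = 0.04925. First find Macaulay duration:
  t   CF        PV=CF/(1+0.04925)^t    t·PV
  1        6.875         6.5523         6.5523
  2        6.875         6.2447        12.4895
  3        6.875         5.9516        17.8549
  4        6.875         5.6723        22.6891
  5        6.875         5.4060        27.0301
  6      506.875       379.8630     2,279.1781
  Σ                    409.6900     2,365.7939
P = 409.6900; Macaulay duration = 2,365.7939 / 409.6900 = 5.77460 half-year periods = 2.88730 years.
Modified duration = D_Mac / (1 + y) = 2.88730 / 1.04925 = 2.75177 years.

2.752 years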